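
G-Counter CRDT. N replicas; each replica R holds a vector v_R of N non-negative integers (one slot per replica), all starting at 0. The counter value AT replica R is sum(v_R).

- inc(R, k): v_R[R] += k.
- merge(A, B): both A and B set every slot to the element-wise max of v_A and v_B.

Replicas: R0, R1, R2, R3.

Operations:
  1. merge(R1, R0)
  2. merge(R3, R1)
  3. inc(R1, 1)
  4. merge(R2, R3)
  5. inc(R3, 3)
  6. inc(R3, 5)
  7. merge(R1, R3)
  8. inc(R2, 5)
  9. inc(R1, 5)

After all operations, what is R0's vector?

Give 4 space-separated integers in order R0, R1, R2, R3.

Op 1: merge R1<->R0 -> R1=(0,0,0,0) R0=(0,0,0,0)
Op 2: merge R3<->R1 -> R3=(0,0,0,0) R1=(0,0,0,0)
Op 3: inc R1 by 1 -> R1=(0,1,0,0) value=1
Op 4: merge R2<->R3 -> R2=(0,0,0,0) R3=(0,0,0,0)
Op 5: inc R3 by 3 -> R3=(0,0,0,3) value=3
Op 6: inc R3 by 5 -> R3=(0,0,0,8) value=8
Op 7: merge R1<->R3 -> R1=(0,1,0,8) R3=(0,1,0,8)
Op 8: inc R2 by 5 -> R2=(0,0,5,0) value=5
Op 9: inc R1 by 5 -> R1=(0,6,0,8) value=14

Answer: 0 0 0 0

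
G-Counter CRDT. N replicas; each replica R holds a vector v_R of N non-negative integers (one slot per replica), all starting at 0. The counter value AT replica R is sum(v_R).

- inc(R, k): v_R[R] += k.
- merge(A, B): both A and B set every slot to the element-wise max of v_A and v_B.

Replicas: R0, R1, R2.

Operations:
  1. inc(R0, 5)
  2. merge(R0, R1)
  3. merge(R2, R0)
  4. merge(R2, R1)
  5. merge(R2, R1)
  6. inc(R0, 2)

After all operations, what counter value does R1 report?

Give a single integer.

Answer: 5

Derivation:
Op 1: inc R0 by 5 -> R0=(5,0,0) value=5
Op 2: merge R0<->R1 -> R0=(5,0,0) R1=(5,0,0)
Op 3: merge R2<->R0 -> R2=(5,0,0) R0=(5,0,0)
Op 4: merge R2<->R1 -> R2=(5,0,0) R1=(5,0,0)
Op 5: merge R2<->R1 -> R2=(5,0,0) R1=(5,0,0)
Op 6: inc R0 by 2 -> R0=(7,0,0) value=7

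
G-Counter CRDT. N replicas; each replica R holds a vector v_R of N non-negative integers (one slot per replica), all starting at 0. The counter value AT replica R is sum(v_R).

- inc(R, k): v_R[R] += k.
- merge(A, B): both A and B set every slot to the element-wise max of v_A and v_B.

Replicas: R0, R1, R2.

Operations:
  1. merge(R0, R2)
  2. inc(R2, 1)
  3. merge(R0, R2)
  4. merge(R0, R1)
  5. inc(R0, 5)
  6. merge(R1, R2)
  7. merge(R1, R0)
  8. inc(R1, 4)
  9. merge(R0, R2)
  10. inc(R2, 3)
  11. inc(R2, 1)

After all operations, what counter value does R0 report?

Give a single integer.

Answer: 6

Derivation:
Op 1: merge R0<->R2 -> R0=(0,0,0) R2=(0,0,0)
Op 2: inc R2 by 1 -> R2=(0,0,1) value=1
Op 3: merge R0<->R2 -> R0=(0,0,1) R2=(0,0,1)
Op 4: merge R0<->R1 -> R0=(0,0,1) R1=(0,0,1)
Op 5: inc R0 by 5 -> R0=(5,0,1) value=6
Op 6: merge R1<->R2 -> R1=(0,0,1) R2=(0,0,1)
Op 7: merge R1<->R0 -> R1=(5,0,1) R0=(5,0,1)
Op 8: inc R1 by 4 -> R1=(5,4,1) value=10
Op 9: merge R0<->R2 -> R0=(5,0,1) R2=(5,0,1)
Op 10: inc R2 by 3 -> R2=(5,0,4) value=9
Op 11: inc R2 by 1 -> R2=(5,0,5) value=10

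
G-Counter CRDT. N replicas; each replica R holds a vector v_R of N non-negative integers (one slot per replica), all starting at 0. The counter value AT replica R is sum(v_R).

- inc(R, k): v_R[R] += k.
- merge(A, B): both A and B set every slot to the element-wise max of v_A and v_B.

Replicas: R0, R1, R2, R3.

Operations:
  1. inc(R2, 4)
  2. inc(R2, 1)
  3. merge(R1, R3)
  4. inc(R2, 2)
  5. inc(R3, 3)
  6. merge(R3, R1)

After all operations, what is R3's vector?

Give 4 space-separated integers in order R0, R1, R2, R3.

Op 1: inc R2 by 4 -> R2=(0,0,4,0) value=4
Op 2: inc R2 by 1 -> R2=(0,0,5,0) value=5
Op 3: merge R1<->R3 -> R1=(0,0,0,0) R3=(0,0,0,0)
Op 4: inc R2 by 2 -> R2=(0,0,7,0) value=7
Op 5: inc R3 by 3 -> R3=(0,0,0,3) value=3
Op 6: merge R3<->R1 -> R3=(0,0,0,3) R1=(0,0,0,3)

Answer: 0 0 0 3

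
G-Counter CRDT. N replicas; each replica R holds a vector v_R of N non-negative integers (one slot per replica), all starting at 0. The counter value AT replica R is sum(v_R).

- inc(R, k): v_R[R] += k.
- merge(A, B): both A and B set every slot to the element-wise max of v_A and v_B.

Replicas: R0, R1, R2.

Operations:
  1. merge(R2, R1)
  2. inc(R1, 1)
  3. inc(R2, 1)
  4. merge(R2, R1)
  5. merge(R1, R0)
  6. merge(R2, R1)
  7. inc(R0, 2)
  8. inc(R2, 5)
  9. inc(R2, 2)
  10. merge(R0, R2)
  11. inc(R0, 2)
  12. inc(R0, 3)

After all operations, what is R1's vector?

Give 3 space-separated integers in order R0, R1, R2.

Answer: 0 1 1

Derivation:
Op 1: merge R2<->R1 -> R2=(0,0,0) R1=(0,0,0)
Op 2: inc R1 by 1 -> R1=(0,1,0) value=1
Op 3: inc R2 by 1 -> R2=(0,0,1) value=1
Op 4: merge R2<->R1 -> R2=(0,1,1) R1=(0,1,1)
Op 5: merge R1<->R0 -> R1=(0,1,1) R0=(0,1,1)
Op 6: merge R2<->R1 -> R2=(0,1,1) R1=(0,1,1)
Op 7: inc R0 by 2 -> R0=(2,1,1) value=4
Op 8: inc R2 by 5 -> R2=(0,1,6) value=7
Op 9: inc R2 by 2 -> R2=(0,1,8) value=9
Op 10: merge R0<->R2 -> R0=(2,1,8) R2=(2,1,8)
Op 11: inc R0 by 2 -> R0=(4,1,8) value=13
Op 12: inc R0 by 3 -> R0=(7,1,8) value=16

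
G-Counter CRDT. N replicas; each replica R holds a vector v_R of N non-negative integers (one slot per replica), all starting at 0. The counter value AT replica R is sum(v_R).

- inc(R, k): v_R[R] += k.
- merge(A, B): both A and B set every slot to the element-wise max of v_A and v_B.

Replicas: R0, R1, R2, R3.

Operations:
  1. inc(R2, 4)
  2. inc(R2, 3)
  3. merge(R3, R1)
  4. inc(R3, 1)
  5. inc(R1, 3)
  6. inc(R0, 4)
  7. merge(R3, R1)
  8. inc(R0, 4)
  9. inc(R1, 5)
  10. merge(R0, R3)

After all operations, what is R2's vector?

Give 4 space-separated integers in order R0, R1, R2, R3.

Answer: 0 0 7 0

Derivation:
Op 1: inc R2 by 4 -> R2=(0,0,4,0) value=4
Op 2: inc R2 by 3 -> R2=(0,0,7,0) value=7
Op 3: merge R3<->R1 -> R3=(0,0,0,0) R1=(0,0,0,0)
Op 4: inc R3 by 1 -> R3=(0,0,0,1) value=1
Op 5: inc R1 by 3 -> R1=(0,3,0,0) value=3
Op 6: inc R0 by 4 -> R0=(4,0,0,0) value=4
Op 7: merge R3<->R1 -> R3=(0,3,0,1) R1=(0,3,0,1)
Op 8: inc R0 by 4 -> R0=(8,0,0,0) value=8
Op 9: inc R1 by 5 -> R1=(0,8,0,1) value=9
Op 10: merge R0<->R3 -> R0=(8,3,0,1) R3=(8,3,0,1)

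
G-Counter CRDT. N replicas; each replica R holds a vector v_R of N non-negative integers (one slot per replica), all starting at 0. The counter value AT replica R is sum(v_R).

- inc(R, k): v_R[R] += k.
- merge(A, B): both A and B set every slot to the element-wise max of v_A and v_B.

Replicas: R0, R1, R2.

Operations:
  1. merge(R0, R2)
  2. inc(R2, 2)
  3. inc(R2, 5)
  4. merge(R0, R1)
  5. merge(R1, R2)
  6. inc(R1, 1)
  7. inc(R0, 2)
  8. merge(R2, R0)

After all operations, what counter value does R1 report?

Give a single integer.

Answer: 8

Derivation:
Op 1: merge R0<->R2 -> R0=(0,0,0) R2=(0,0,0)
Op 2: inc R2 by 2 -> R2=(0,0,2) value=2
Op 3: inc R2 by 5 -> R2=(0,0,7) value=7
Op 4: merge R0<->R1 -> R0=(0,0,0) R1=(0,0,0)
Op 5: merge R1<->R2 -> R1=(0,0,7) R2=(0,0,7)
Op 6: inc R1 by 1 -> R1=(0,1,7) value=8
Op 7: inc R0 by 2 -> R0=(2,0,0) value=2
Op 8: merge R2<->R0 -> R2=(2,0,7) R0=(2,0,7)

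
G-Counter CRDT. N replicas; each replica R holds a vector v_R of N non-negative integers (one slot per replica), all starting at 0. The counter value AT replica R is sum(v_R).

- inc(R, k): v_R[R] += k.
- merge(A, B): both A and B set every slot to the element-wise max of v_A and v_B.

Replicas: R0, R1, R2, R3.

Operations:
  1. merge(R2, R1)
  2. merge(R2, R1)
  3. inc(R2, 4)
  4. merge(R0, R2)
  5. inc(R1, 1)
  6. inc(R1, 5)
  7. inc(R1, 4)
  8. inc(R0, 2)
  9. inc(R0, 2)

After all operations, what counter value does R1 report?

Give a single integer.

Op 1: merge R2<->R1 -> R2=(0,0,0,0) R1=(0,0,0,0)
Op 2: merge R2<->R1 -> R2=(0,0,0,0) R1=(0,0,0,0)
Op 3: inc R2 by 4 -> R2=(0,0,4,0) value=4
Op 4: merge R0<->R2 -> R0=(0,0,4,0) R2=(0,0,4,0)
Op 5: inc R1 by 1 -> R1=(0,1,0,0) value=1
Op 6: inc R1 by 5 -> R1=(0,6,0,0) value=6
Op 7: inc R1 by 4 -> R1=(0,10,0,0) value=10
Op 8: inc R0 by 2 -> R0=(2,0,4,0) value=6
Op 9: inc R0 by 2 -> R0=(4,0,4,0) value=8

Answer: 10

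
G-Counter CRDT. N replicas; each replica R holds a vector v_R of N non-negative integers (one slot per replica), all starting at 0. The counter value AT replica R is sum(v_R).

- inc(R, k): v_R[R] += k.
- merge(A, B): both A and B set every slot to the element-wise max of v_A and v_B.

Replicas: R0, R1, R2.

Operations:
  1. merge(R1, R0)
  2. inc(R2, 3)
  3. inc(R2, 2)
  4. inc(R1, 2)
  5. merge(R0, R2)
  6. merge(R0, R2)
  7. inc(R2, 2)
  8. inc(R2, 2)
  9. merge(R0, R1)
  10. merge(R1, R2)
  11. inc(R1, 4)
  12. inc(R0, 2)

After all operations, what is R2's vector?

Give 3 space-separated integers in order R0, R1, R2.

Answer: 0 2 9

Derivation:
Op 1: merge R1<->R0 -> R1=(0,0,0) R0=(0,0,0)
Op 2: inc R2 by 3 -> R2=(0,0,3) value=3
Op 3: inc R2 by 2 -> R2=(0,0,5) value=5
Op 4: inc R1 by 2 -> R1=(0,2,0) value=2
Op 5: merge R0<->R2 -> R0=(0,0,5) R2=(0,0,5)
Op 6: merge R0<->R2 -> R0=(0,0,5) R2=(0,0,5)
Op 7: inc R2 by 2 -> R2=(0,0,7) value=7
Op 8: inc R2 by 2 -> R2=(0,0,9) value=9
Op 9: merge R0<->R1 -> R0=(0,2,5) R1=(0,2,5)
Op 10: merge R1<->R2 -> R1=(0,2,9) R2=(0,2,9)
Op 11: inc R1 by 4 -> R1=(0,6,9) value=15
Op 12: inc R0 by 2 -> R0=(2,2,5) value=9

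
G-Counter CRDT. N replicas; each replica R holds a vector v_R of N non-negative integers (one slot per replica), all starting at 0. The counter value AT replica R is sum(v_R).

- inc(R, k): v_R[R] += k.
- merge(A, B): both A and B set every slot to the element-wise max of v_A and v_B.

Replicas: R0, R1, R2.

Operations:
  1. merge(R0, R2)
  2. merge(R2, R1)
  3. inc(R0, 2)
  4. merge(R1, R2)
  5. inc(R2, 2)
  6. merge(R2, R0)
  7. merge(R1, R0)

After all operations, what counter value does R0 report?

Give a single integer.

Op 1: merge R0<->R2 -> R0=(0,0,0) R2=(0,0,0)
Op 2: merge R2<->R1 -> R2=(0,0,0) R1=(0,0,0)
Op 3: inc R0 by 2 -> R0=(2,0,0) value=2
Op 4: merge R1<->R2 -> R1=(0,0,0) R2=(0,0,0)
Op 5: inc R2 by 2 -> R2=(0,0,2) value=2
Op 6: merge R2<->R0 -> R2=(2,0,2) R0=(2,0,2)
Op 7: merge R1<->R0 -> R1=(2,0,2) R0=(2,0,2)

Answer: 4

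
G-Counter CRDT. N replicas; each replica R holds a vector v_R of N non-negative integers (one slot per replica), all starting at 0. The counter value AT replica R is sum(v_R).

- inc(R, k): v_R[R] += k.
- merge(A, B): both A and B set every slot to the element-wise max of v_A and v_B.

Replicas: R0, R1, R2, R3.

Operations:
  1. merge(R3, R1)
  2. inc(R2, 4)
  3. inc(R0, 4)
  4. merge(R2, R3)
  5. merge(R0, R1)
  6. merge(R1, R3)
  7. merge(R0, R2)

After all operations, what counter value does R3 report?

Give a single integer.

Answer: 8

Derivation:
Op 1: merge R3<->R1 -> R3=(0,0,0,0) R1=(0,0,0,0)
Op 2: inc R2 by 4 -> R2=(0,0,4,0) value=4
Op 3: inc R0 by 4 -> R0=(4,0,0,0) value=4
Op 4: merge R2<->R3 -> R2=(0,0,4,0) R3=(0,0,4,0)
Op 5: merge R0<->R1 -> R0=(4,0,0,0) R1=(4,0,0,0)
Op 6: merge R1<->R3 -> R1=(4,0,4,0) R3=(4,0,4,0)
Op 7: merge R0<->R2 -> R0=(4,0,4,0) R2=(4,0,4,0)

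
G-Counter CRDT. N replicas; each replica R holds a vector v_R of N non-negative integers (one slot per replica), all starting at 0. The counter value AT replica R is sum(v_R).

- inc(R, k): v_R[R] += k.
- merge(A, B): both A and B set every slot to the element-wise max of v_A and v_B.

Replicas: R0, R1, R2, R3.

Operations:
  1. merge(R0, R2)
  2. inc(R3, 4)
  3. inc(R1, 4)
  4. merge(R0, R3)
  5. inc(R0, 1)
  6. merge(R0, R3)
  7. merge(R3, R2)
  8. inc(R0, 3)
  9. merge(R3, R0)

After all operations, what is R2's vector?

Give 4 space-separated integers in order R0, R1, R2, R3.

Op 1: merge R0<->R2 -> R0=(0,0,0,0) R2=(0,0,0,0)
Op 2: inc R3 by 4 -> R3=(0,0,0,4) value=4
Op 3: inc R1 by 4 -> R1=(0,4,0,0) value=4
Op 4: merge R0<->R3 -> R0=(0,0,0,4) R3=(0,0,0,4)
Op 5: inc R0 by 1 -> R0=(1,0,0,4) value=5
Op 6: merge R0<->R3 -> R0=(1,0,0,4) R3=(1,0,0,4)
Op 7: merge R3<->R2 -> R3=(1,0,0,4) R2=(1,0,0,4)
Op 8: inc R0 by 3 -> R0=(4,0,0,4) value=8
Op 9: merge R3<->R0 -> R3=(4,0,0,4) R0=(4,0,0,4)

Answer: 1 0 0 4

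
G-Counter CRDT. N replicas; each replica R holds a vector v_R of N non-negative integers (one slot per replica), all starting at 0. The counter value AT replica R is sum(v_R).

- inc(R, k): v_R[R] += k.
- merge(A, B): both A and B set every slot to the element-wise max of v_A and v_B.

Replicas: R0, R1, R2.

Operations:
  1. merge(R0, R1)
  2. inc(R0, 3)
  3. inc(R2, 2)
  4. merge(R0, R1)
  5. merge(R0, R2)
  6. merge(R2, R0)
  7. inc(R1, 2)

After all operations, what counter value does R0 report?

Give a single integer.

Answer: 5

Derivation:
Op 1: merge R0<->R1 -> R0=(0,0,0) R1=(0,0,0)
Op 2: inc R0 by 3 -> R0=(3,0,0) value=3
Op 3: inc R2 by 2 -> R2=(0,0,2) value=2
Op 4: merge R0<->R1 -> R0=(3,0,0) R1=(3,0,0)
Op 5: merge R0<->R2 -> R0=(3,0,2) R2=(3,0,2)
Op 6: merge R2<->R0 -> R2=(3,0,2) R0=(3,0,2)
Op 7: inc R1 by 2 -> R1=(3,2,0) value=5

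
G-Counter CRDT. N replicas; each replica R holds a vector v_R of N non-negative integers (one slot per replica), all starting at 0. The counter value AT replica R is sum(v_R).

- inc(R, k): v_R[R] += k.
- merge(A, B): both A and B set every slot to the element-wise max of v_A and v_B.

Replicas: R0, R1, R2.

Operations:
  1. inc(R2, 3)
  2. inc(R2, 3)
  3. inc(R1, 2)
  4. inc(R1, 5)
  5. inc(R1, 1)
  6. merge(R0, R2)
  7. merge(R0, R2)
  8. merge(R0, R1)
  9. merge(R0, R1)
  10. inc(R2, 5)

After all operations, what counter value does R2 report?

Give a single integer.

Op 1: inc R2 by 3 -> R2=(0,0,3) value=3
Op 2: inc R2 by 3 -> R2=(0,0,6) value=6
Op 3: inc R1 by 2 -> R1=(0,2,0) value=2
Op 4: inc R1 by 5 -> R1=(0,7,0) value=7
Op 5: inc R1 by 1 -> R1=(0,8,0) value=8
Op 6: merge R0<->R2 -> R0=(0,0,6) R2=(0,0,6)
Op 7: merge R0<->R2 -> R0=(0,0,6) R2=(0,0,6)
Op 8: merge R0<->R1 -> R0=(0,8,6) R1=(0,8,6)
Op 9: merge R0<->R1 -> R0=(0,8,6) R1=(0,8,6)
Op 10: inc R2 by 5 -> R2=(0,0,11) value=11

Answer: 11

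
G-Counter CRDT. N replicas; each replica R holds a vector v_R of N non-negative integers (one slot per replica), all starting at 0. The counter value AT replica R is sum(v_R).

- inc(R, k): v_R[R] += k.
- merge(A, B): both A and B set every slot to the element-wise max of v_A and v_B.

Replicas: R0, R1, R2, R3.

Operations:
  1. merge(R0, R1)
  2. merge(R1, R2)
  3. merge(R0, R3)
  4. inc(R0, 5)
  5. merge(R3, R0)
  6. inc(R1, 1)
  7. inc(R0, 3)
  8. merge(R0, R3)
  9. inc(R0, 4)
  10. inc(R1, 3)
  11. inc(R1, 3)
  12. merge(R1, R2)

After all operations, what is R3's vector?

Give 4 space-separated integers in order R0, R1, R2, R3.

Answer: 8 0 0 0

Derivation:
Op 1: merge R0<->R1 -> R0=(0,0,0,0) R1=(0,0,0,0)
Op 2: merge R1<->R2 -> R1=(0,0,0,0) R2=(0,0,0,0)
Op 3: merge R0<->R3 -> R0=(0,0,0,0) R3=(0,0,0,0)
Op 4: inc R0 by 5 -> R0=(5,0,0,0) value=5
Op 5: merge R3<->R0 -> R3=(5,0,0,0) R0=(5,0,0,0)
Op 6: inc R1 by 1 -> R1=(0,1,0,0) value=1
Op 7: inc R0 by 3 -> R0=(8,0,0,0) value=8
Op 8: merge R0<->R3 -> R0=(8,0,0,0) R3=(8,0,0,0)
Op 9: inc R0 by 4 -> R0=(12,0,0,0) value=12
Op 10: inc R1 by 3 -> R1=(0,4,0,0) value=4
Op 11: inc R1 by 3 -> R1=(0,7,0,0) value=7
Op 12: merge R1<->R2 -> R1=(0,7,0,0) R2=(0,7,0,0)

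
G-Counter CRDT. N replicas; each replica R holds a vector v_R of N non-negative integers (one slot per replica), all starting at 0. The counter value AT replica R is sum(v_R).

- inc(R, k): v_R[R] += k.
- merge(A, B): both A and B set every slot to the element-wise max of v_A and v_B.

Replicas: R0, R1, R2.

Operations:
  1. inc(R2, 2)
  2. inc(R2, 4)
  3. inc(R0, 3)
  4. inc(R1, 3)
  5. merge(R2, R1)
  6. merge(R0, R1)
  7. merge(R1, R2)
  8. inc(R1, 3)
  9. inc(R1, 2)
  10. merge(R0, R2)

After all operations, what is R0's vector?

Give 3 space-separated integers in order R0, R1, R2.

Answer: 3 3 6

Derivation:
Op 1: inc R2 by 2 -> R2=(0,0,2) value=2
Op 2: inc R2 by 4 -> R2=(0,0,6) value=6
Op 3: inc R0 by 3 -> R0=(3,0,0) value=3
Op 4: inc R1 by 3 -> R1=(0,3,0) value=3
Op 5: merge R2<->R1 -> R2=(0,3,6) R1=(0,3,6)
Op 6: merge R0<->R1 -> R0=(3,3,6) R1=(3,3,6)
Op 7: merge R1<->R2 -> R1=(3,3,6) R2=(3,3,6)
Op 8: inc R1 by 3 -> R1=(3,6,6) value=15
Op 9: inc R1 by 2 -> R1=(3,8,6) value=17
Op 10: merge R0<->R2 -> R0=(3,3,6) R2=(3,3,6)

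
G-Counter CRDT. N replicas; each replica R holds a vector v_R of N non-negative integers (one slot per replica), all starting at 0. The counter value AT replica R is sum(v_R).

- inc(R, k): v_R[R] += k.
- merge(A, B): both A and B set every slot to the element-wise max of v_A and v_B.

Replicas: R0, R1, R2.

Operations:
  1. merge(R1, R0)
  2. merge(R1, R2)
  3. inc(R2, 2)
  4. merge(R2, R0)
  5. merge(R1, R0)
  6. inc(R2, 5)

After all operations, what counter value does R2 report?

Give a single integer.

Op 1: merge R1<->R0 -> R1=(0,0,0) R0=(0,0,0)
Op 2: merge R1<->R2 -> R1=(0,0,0) R2=(0,0,0)
Op 3: inc R2 by 2 -> R2=(0,0,2) value=2
Op 4: merge R2<->R0 -> R2=(0,0,2) R0=(0,0,2)
Op 5: merge R1<->R0 -> R1=(0,0,2) R0=(0,0,2)
Op 6: inc R2 by 5 -> R2=(0,0,7) value=7

Answer: 7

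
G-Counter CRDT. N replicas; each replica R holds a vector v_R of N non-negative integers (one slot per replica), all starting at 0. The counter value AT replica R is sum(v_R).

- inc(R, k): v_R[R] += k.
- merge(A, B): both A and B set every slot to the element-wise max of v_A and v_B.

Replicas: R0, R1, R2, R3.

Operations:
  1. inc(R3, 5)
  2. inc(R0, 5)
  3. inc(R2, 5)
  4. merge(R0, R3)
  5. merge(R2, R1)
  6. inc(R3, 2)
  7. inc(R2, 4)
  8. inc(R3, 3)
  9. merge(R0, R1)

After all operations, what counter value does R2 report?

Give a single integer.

Op 1: inc R3 by 5 -> R3=(0,0,0,5) value=5
Op 2: inc R0 by 5 -> R0=(5,0,0,0) value=5
Op 3: inc R2 by 5 -> R2=(0,0,5,0) value=5
Op 4: merge R0<->R3 -> R0=(5,0,0,5) R3=(5,0,0,5)
Op 5: merge R2<->R1 -> R2=(0,0,5,0) R1=(0,0,5,0)
Op 6: inc R3 by 2 -> R3=(5,0,0,7) value=12
Op 7: inc R2 by 4 -> R2=(0,0,9,0) value=9
Op 8: inc R3 by 3 -> R3=(5,0,0,10) value=15
Op 9: merge R0<->R1 -> R0=(5,0,5,5) R1=(5,0,5,5)

Answer: 9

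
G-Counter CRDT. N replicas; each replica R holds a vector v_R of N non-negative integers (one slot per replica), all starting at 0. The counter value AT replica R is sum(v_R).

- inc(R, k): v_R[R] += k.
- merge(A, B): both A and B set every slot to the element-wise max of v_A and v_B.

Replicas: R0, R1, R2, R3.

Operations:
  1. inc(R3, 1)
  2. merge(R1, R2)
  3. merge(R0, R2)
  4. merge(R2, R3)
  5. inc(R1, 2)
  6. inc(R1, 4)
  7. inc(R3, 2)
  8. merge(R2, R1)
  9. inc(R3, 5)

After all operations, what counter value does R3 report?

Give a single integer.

Op 1: inc R3 by 1 -> R3=(0,0,0,1) value=1
Op 2: merge R1<->R2 -> R1=(0,0,0,0) R2=(0,0,0,0)
Op 3: merge R0<->R2 -> R0=(0,0,0,0) R2=(0,0,0,0)
Op 4: merge R2<->R3 -> R2=(0,0,0,1) R3=(0,0,0,1)
Op 5: inc R1 by 2 -> R1=(0,2,0,0) value=2
Op 6: inc R1 by 4 -> R1=(0,6,0,0) value=6
Op 7: inc R3 by 2 -> R3=(0,0,0,3) value=3
Op 8: merge R2<->R1 -> R2=(0,6,0,1) R1=(0,6,0,1)
Op 9: inc R3 by 5 -> R3=(0,0,0,8) value=8

Answer: 8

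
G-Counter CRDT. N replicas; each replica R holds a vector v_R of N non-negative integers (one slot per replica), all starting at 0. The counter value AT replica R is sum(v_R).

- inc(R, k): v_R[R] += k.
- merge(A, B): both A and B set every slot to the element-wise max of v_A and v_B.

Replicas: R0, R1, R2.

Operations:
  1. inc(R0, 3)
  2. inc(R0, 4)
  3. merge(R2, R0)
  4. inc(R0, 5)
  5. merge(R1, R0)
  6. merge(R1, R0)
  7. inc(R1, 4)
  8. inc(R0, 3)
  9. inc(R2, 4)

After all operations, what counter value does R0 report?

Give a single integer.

Answer: 15

Derivation:
Op 1: inc R0 by 3 -> R0=(3,0,0) value=3
Op 2: inc R0 by 4 -> R0=(7,0,0) value=7
Op 3: merge R2<->R0 -> R2=(7,0,0) R0=(7,0,0)
Op 4: inc R0 by 5 -> R0=(12,0,0) value=12
Op 5: merge R1<->R0 -> R1=(12,0,0) R0=(12,0,0)
Op 6: merge R1<->R0 -> R1=(12,0,0) R0=(12,0,0)
Op 7: inc R1 by 4 -> R1=(12,4,0) value=16
Op 8: inc R0 by 3 -> R0=(15,0,0) value=15
Op 9: inc R2 by 4 -> R2=(7,0,4) value=11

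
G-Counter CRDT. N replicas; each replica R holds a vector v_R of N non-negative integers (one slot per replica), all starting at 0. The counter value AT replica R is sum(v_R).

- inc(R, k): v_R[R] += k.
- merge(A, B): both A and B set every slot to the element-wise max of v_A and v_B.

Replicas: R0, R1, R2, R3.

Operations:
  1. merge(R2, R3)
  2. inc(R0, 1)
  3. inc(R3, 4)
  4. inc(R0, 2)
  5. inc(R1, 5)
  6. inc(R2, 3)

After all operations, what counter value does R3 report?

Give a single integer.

Answer: 4

Derivation:
Op 1: merge R2<->R3 -> R2=(0,0,0,0) R3=(0,0,0,0)
Op 2: inc R0 by 1 -> R0=(1,0,0,0) value=1
Op 3: inc R3 by 4 -> R3=(0,0,0,4) value=4
Op 4: inc R0 by 2 -> R0=(3,0,0,0) value=3
Op 5: inc R1 by 5 -> R1=(0,5,0,0) value=5
Op 6: inc R2 by 3 -> R2=(0,0,3,0) value=3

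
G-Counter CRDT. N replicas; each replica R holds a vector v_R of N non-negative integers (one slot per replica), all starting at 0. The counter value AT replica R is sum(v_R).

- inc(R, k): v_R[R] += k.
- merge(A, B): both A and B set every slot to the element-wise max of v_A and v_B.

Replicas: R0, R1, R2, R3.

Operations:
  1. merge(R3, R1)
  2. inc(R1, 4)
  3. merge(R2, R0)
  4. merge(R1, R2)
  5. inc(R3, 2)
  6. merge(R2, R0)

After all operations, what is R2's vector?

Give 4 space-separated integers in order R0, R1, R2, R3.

Answer: 0 4 0 0

Derivation:
Op 1: merge R3<->R1 -> R3=(0,0,0,0) R1=(0,0,0,0)
Op 2: inc R1 by 4 -> R1=(0,4,0,0) value=4
Op 3: merge R2<->R0 -> R2=(0,0,0,0) R0=(0,0,0,0)
Op 4: merge R1<->R2 -> R1=(0,4,0,0) R2=(0,4,0,0)
Op 5: inc R3 by 2 -> R3=(0,0,0,2) value=2
Op 6: merge R2<->R0 -> R2=(0,4,0,0) R0=(0,4,0,0)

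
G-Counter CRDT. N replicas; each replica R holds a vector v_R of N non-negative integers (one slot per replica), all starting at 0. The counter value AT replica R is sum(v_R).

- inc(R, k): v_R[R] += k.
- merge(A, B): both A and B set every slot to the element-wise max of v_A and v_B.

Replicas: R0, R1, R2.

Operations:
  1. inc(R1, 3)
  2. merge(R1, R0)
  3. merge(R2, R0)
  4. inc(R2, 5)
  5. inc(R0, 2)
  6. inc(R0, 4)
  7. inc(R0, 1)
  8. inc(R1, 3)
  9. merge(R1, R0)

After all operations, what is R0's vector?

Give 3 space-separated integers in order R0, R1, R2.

Op 1: inc R1 by 3 -> R1=(0,3,0) value=3
Op 2: merge R1<->R0 -> R1=(0,3,0) R0=(0,3,0)
Op 3: merge R2<->R0 -> R2=(0,3,0) R0=(0,3,0)
Op 4: inc R2 by 5 -> R2=(0,3,5) value=8
Op 5: inc R0 by 2 -> R0=(2,3,0) value=5
Op 6: inc R0 by 4 -> R0=(6,3,0) value=9
Op 7: inc R0 by 1 -> R0=(7,3,0) value=10
Op 8: inc R1 by 3 -> R1=(0,6,0) value=6
Op 9: merge R1<->R0 -> R1=(7,6,0) R0=(7,6,0)

Answer: 7 6 0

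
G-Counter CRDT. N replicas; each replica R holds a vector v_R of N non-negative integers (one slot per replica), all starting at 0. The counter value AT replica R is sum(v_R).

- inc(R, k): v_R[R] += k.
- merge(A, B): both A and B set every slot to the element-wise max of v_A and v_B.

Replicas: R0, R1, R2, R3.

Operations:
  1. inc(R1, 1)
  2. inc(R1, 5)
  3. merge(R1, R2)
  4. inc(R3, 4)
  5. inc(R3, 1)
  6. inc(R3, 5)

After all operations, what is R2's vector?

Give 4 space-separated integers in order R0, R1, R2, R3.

Op 1: inc R1 by 1 -> R1=(0,1,0,0) value=1
Op 2: inc R1 by 5 -> R1=(0,6,0,0) value=6
Op 3: merge R1<->R2 -> R1=(0,6,0,0) R2=(0,6,0,0)
Op 4: inc R3 by 4 -> R3=(0,0,0,4) value=4
Op 5: inc R3 by 1 -> R3=(0,0,0,5) value=5
Op 6: inc R3 by 5 -> R3=(0,0,0,10) value=10

Answer: 0 6 0 0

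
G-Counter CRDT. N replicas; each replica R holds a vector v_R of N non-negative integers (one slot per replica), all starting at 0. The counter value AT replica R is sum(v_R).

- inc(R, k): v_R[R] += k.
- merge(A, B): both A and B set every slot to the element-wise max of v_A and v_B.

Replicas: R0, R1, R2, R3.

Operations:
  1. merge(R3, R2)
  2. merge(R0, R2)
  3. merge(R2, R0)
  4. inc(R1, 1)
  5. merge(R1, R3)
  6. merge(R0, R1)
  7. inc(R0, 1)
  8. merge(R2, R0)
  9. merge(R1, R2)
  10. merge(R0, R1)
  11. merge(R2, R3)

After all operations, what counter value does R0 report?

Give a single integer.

Op 1: merge R3<->R2 -> R3=(0,0,0,0) R2=(0,0,0,0)
Op 2: merge R0<->R2 -> R0=(0,0,0,0) R2=(0,0,0,0)
Op 3: merge R2<->R0 -> R2=(0,0,0,0) R0=(0,0,0,0)
Op 4: inc R1 by 1 -> R1=(0,1,0,0) value=1
Op 5: merge R1<->R3 -> R1=(0,1,0,0) R3=(0,1,0,0)
Op 6: merge R0<->R1 -> R0=(0,1,0,0) R1=(0,1,0,0)
Op 7: inc R0 by 1 -> R0=(1,1,0,0) value=2
Op 8: merge R2<->R0 -> R2=(1,1,0,0) R0=(1,1,0,0)
Op 9: merge R1<->R2 -> R1=(1,1,0,0) R2=(1,1,0,0)
Op 10: merge R0<->R1 -> R0=(1,1,0,0) R1=(1,1,0,0)
Op 11: merge R2<->R3 -> R2=(1,1,0,0) R3=(1,1,0,0)

Answer: 2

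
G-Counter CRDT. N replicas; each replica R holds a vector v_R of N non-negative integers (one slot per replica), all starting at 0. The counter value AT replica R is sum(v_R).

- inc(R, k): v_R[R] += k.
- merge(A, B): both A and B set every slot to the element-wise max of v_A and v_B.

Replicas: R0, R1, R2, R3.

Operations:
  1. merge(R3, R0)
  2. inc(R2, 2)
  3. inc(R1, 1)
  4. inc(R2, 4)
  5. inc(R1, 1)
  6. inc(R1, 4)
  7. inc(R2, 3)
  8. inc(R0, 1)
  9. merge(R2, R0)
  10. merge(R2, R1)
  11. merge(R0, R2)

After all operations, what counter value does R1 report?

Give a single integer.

Answer: 16

Derivation:
Op 1: merge R3<->R0 -> R3=(0,0,0,0) R0=(0,0,0,0)
Op 2: inc R2 by 2 -> R2=(0,0,2,0) value=2
Op 3: inc R1 by 1 -> R1=(0,1,0,0) value=1
Op 4: inc R2 by 4 -> R2=(0,0,6,0) value=6
Op 5: inc R1 by 1 -> R1=(0,2,0,0) value=2
Op 6: inc R1 by 4 -> R1=(0,6,0,0) value=6
Op 7: inc R2 by 3 -> R2=(0,0,9,0) value=9
Op 8: inc R0 by 1 -> R0=(1,0,0,0) value=1
Op 9: merge R2<->R0 -> R2=(1,0,9,0) R0=(1,0,9,0)
Op 10: merge R2<->R1 -> R2=(1,6,9,0) R1=(1,6,9,0)
Op 11: merge R0<->R2 -> R0=(1,6,9,0) R2=(1,6,9,0)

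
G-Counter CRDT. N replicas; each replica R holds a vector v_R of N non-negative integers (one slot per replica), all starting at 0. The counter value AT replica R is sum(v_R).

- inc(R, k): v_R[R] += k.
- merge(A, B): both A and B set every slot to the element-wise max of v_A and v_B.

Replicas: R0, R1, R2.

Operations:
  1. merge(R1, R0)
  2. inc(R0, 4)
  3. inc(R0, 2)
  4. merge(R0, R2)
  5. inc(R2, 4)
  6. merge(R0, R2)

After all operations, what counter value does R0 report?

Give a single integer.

Answer: 10

Derivation:
Op 1: merge R1<->R0 -> R1=(0,0,0) R0=(0,0,0)
Op 2: inc R0 by 4 -> R0=(4,0,0) value=4
Op 3: inc R0 by 2 -> R0=(6,0,0) value=6
Op 4: merge R0<->R2 -> R0=(6,0,0) R2=(6,0,0)
Op 5: inc R2 by 4 -> R2=(6,0,4) value=10
Op 6: merge R0<->R2 -> R0=(6,0,4) R2=(6,0,4)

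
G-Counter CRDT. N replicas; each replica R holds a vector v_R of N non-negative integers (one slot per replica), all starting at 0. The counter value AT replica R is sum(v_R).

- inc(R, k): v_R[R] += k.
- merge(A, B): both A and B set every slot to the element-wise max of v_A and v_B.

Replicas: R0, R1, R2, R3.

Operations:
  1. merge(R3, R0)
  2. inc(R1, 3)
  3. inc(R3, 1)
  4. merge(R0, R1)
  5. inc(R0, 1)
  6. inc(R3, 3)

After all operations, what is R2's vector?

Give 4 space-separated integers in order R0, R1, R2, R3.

Op 1: merge R3<->R0 -> R3=(0,0,0,0) R0=(0,0,0,0)
Op 2: inc R1 by 3 -> R1=(0,3,0,0) value=3
Op 3: inc R3 by 1 -> R3=(0,0,0,1) value=1
Op 4: merge R0<->R1 -> R0=(0,3,0,0) R1=(0,3,0,0)
Op 5: inc R0 by 1 -> R0=(1,3,0,0) value=4
Op 6: inc R3 by 3 -> R3=(0,0,0,4) value=4

Answer: 0 0 0 0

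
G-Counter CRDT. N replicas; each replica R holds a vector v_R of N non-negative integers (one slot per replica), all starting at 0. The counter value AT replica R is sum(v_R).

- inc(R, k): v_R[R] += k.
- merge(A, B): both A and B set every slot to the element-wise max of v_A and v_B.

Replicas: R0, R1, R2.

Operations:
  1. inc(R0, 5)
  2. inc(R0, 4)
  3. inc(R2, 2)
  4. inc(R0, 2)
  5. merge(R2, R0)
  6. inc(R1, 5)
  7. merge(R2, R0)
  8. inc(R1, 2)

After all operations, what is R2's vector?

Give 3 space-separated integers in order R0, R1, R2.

Op 1: inc R0 by 5 -> R0=(5,0,0) value=5
Op 2: inc R0 by 4 -> R0=(9,0,0) value=9
Op 3: inc R2 by 2 -> R2=(0,0,2) value=2
Op 4: inc R0 by 2 -> R0=(11,0,0) value=11
Op 5: merge R2<->R0 -> R2=(11,0,2) R0=(11,0,2)
Op 6: inc R1 by 5 -> R1=(0,5,0) value=5
Op 7: merge R2<->R0 -> R2=(11,0,2) R0=(11,0,2)
Op 8: inc R1 by 2 -> R1=(0,7,0) value=7

Answer: 11 0 2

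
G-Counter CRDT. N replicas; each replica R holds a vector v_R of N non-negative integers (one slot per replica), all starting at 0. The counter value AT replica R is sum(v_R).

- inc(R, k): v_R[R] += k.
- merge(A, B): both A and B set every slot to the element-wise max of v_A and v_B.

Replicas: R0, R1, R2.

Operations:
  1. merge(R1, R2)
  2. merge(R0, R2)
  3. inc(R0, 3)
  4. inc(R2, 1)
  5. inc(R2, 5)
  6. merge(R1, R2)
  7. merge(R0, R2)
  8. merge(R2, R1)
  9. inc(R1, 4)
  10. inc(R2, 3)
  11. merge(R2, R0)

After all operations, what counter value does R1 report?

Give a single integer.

Op 1: merge R1<->R2 -> R1=(0,0,0) R2=(0,0,0)
Op 2: merge R0<->R2 -> R0=(0,0,0) R2=(0,0,0)
Op 3: inc R0 by 3 -> R0=(3,0,0) value=3
Op 4: inc R2 by 1 -> R2=(0,0,1) value=1
Op 5: inc R2 by 5 -> R2=(0,0,6) value=6
Op 6: merge R1<->R2 -> R1=(0,0,6) R2=(0,0,6)
Op 7: merge R0<->R2 -> R0=(3,0,6) R2=(3,0,6)
Op 8: merge R2<->R1 -> R2=(3,0,6) R1=(3,0,6)
Op 9: inc R1 by 4 -> R1=(3,4,6) value=13
Op 10: inc R2 by 3 -> R2=(3,0,9) value=12
Op 11: merge R2<->R0 -> R2=(3,0,9) R0=(3,0,9)

Answer: 13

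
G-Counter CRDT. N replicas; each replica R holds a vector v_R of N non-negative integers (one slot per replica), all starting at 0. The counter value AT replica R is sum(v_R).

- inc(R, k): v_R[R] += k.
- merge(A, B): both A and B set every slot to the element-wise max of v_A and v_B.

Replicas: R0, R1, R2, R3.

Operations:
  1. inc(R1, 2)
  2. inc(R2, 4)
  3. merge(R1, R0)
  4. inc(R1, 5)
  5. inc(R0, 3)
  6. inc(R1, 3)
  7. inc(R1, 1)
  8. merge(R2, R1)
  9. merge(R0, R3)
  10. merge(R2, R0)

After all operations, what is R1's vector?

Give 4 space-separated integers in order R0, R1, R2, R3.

Op 1: inc R1 by 2 -> R1=(0,2,0,0) value=2
Op 2: inc R2 by 4 -> R2=(0,0,4,0) value=4
Op 3: merge R1<->R0 -> R1=(0,2,0,0) R0=(0,2,0,0)
Op 4: inc R1 by 5 -> R1=(0,7,0,0) value=7
Op 5: inc R0 by 3 -> R0=(3,2,0,0) value=5
Op 6: inc R1 by 3 -> R1=(0,10,0,0) value=10
Op 7: inc R1 by 1 -> R1=(0,11,0,0) value=11
Op 8: merge R2<->R1 -> R2=(0,11,4,0) R1=(0,11,4,0)
Op 9: merge R0<->R3 -> R0=(3,2,0,0) R3=(3,2,0,0)
Op 10: merge R2<->R0 -> R2=(3,11,4,0) R0=(3,11,4,0)

Answer: 0 11 4 0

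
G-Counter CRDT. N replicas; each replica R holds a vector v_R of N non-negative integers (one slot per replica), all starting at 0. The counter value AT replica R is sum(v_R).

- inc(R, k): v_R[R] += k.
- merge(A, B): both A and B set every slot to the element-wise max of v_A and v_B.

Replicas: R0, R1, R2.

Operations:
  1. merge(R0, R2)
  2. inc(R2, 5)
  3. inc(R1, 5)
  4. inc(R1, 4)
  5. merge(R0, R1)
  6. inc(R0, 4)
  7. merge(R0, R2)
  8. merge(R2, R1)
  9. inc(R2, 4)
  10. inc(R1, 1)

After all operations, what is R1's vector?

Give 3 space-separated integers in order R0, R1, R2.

Answer: 4 10 5

Derivation:
Op 1: merge R0<->R2 -> R0=(0,0,0) R2=(0,0,0)
Op 2: inc R2 by 5 -> R2=(0,0,5) value=5
Op 3: inc R1 by 5 -> R1=(0,5,0) value=5
Op 4: inc R1 by 4 -> R1=(0,9,0) value=9
Op 5: merge R0<->R1 -> R0=(0,9,0) R1=(0,9,0)
Op 6: inc R0 by 4 -> R0=(4,9,0) value=13
Op 7: merge R0<->R2 -> R0=(4,9,5) R2=(4,9,5)
Op 8: merge R2<->R1 -> R2=(4,9,5) R1=(4,9,5)
Op 9: inc R2 by 4 -> R2=(4,9,9) value=22
Op 10: inc R1 by 1 -> R1=(4,10,5) value=19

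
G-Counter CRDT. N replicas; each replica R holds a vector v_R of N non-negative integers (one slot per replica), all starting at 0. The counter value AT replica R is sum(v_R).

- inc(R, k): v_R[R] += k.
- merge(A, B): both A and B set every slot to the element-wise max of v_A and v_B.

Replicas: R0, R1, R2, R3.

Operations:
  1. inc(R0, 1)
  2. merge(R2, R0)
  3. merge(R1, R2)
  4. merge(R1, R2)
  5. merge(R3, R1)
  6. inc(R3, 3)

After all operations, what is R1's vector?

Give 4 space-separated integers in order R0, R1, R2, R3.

Answer: 1 0 0 0

Derivation:
Op 1: inc R0 by 1 -> R0=(1,0,0,0) value=1
Op 2: merge R2<->R0 -> R2=(1,0,0,0) R0=(1,0,0,0)
Op 3: merge R1<->R2 -> R1=(1,0,0,0) R2=(1,0,0,0)
Op 4: merge R1<->R2 -> R1=(1,0,0,0) R2=(1,0,0,0)
Op 5: merge R3<->R1 -> R3=(1,0,0,0) R1=(1,0,0,0)
Op 6: inc R3 by 3 -> R3=(1,0,0,3) value=4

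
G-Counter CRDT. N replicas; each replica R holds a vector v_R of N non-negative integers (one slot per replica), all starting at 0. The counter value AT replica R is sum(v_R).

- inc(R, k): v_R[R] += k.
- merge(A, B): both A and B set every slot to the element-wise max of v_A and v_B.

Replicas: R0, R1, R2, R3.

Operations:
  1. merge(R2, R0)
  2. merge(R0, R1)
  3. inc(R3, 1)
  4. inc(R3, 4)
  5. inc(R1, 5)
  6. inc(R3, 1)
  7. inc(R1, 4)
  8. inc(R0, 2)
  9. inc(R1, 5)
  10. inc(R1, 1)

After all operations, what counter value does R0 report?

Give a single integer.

Op 1: merge R2<->R0 -> R2=(0,0,0,0) R0=(0,0,0,0)
Op 2: merge R0<->R1 -> R0=(0,0,0,0) R1=(0,0,0,0)
Op 3: inc R3 by 1 -> R3=(0,0,0,1) value=1
Op 4: inc R3 by 4 -> R3=(0,0,0,5) value=5
Op 5: inc R1 by 5 -> R1=(0,5,0,0) value=5
Op 6: inc R3 by 1 -> R3=(0,0,0,6) value=6
Op 7: inc R1 by 4 -> R1=(0,9,0,0) value=9
Op 8: inc R0 by 2 -> R0=(2,0,0,0) value=2
Op 9: inc R1 by 5 -> R1=(0,14,0,0) value=14
Op 10: inc R1 by 1 -> R1=(0,15,0,0) value=15

Answer: 2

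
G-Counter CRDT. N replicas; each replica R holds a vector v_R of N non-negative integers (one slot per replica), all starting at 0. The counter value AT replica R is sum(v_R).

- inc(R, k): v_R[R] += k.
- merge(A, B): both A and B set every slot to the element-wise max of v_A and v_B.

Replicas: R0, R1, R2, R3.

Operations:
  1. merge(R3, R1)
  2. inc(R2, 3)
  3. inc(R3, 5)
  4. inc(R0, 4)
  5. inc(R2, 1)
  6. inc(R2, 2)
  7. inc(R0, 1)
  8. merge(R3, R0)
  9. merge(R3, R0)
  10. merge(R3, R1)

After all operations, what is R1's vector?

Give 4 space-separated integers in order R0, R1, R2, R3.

Op 1: merge R3<->R1 -> R3=(0,0,0,0) R1=(0,0,0,0)
Op 2: inc R2 by 3 -> R2=(0,0,3,0) value=3
Op 3: inc R3 by 5 -> R3=(0,0,0,5) value=5
Op 4: inc R0 by 4 -> R0=(4,0,0,0) value=4
Op 5: inc R2 by 1 -> R2=(0,0,4,0) value=4
Op 6: inc R2 by 2 -> R2=(0,0,6,0) value=6
Op 7: inc R0 by 1 -> R0=(5,0,0,0) value=5
Op 8: merge R3<->R0 -> R3=(5,0,0,5) R0=(5,0,0,5)
Op 9: merge R3<->R0 -> R3=(5,0,0,5) R0=(5,0,0,5)
Op 10: merge R3<->R1 -> R3=(5,0,0,5) R1=(5,0,0,5)

Answer: 5 0 0 5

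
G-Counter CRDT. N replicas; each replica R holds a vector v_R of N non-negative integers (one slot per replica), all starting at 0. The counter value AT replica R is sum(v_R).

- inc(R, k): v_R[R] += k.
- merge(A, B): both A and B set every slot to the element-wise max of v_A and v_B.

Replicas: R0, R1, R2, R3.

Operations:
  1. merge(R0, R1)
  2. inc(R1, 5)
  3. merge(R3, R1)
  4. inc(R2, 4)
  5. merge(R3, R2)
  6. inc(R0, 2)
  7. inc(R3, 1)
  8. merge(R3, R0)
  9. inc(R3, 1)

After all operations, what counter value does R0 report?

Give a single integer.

Op 1: merge R0<->R1 -> R0=(0,0,0,0) R1=(0,0,0,0)
Op 2: inc R1 by 5 -> R1=(0,5,0,0) value=5
Op 3: merge R3<->R1 -> R3=(0,5,0,0) R1=(0,5,0,0)
Op 4: inc R2 by 4 -> R2=(0,0,4,0) value=4
Op 5: merge R3<->R2 -> R3=(0,5,4,0) R2=(0,5,4,0)
Op 6: inc R0 by 2 -> R0=(2,0,0,0) value=2
Op 7: inc R3 by 1 -> R3=(0,5,4,1) value=10
Op 8: merge R3<->R0 -> R3=(2,5,4,1) R0=(2,5,4,1)
Op 9: inc R3 by 1 -> R3=(2,5,4,2) value=13

Answer: 12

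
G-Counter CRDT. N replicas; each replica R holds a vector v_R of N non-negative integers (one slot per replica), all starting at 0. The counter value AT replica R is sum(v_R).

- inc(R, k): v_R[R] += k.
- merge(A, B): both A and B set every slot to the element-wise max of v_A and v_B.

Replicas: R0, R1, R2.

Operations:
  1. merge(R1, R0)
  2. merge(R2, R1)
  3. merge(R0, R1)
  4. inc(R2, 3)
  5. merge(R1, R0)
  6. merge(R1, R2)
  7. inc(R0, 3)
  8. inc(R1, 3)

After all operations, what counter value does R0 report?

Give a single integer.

Answer: 3

Derivation:
Op 1: merge R1<->R0 -> R1=(0,0,0) R0=(0,0,0)
Op 2: merge R2<->R1 -> R2=(0,0,0) R1=(0,0,0)
Op 3: merge R0<->R1 -> R0=(0,0,0) R1=(0,0,0)
Op 4: inc R2 by 3 -> R2=(0,0,3) value=3
Op 5: merge R1<->R0 -> R1=(0,0,0) R0=(0,0,0)
Op 6: merge R1<->R2 -> R1=(0,0,3) R2=(0,0,3)
Op 7: inc R0 by 3 -> R0=(3,0,0) value=3
Op 8: inc R1 by 3 -> R1=(0,3,3) value=6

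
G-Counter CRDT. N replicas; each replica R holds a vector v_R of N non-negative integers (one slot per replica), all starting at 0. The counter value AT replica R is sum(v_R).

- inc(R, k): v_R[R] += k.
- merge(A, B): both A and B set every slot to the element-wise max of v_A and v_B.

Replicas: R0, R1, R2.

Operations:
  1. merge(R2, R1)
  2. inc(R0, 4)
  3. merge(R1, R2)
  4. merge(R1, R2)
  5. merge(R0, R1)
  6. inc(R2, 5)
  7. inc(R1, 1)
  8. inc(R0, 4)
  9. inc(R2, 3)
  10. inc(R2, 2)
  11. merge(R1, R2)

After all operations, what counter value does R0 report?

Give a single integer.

Op 1: merge R2<->R1 -> R2=(0,0,0) R1=(0,0,0)
Op 2: inc R0 by 4 -> R0=(4,0,0) value=4
Op 3: merge R1<->R2 -> R1=(0,0,0) R2=(0,0,0)
Op 4: merge R1<->R2 -> R1=(0,0,0) R2=(0,0,0)
Op 5: merge R0<->R1 -> R0=(4,0,0) R1=(4,0,0)
Op 6: inc R2 by 5 -> R2=(0,0,5) value=5
Op 7: inc R1 by 1 -> R1=(4,1,0) value=5
Op 8: inc R0 by 4 -> R0=(8,0,0) value=8
Op 9: inc R2 by 3 -> R2=(0,0,8) value=8
Op 10: inc R2 by 2 -> R2=(0,0,10) value=10
Op 11: merge R1<->R2 -> R1=(4,1,10) R2=(4,1,10)

Answer: 8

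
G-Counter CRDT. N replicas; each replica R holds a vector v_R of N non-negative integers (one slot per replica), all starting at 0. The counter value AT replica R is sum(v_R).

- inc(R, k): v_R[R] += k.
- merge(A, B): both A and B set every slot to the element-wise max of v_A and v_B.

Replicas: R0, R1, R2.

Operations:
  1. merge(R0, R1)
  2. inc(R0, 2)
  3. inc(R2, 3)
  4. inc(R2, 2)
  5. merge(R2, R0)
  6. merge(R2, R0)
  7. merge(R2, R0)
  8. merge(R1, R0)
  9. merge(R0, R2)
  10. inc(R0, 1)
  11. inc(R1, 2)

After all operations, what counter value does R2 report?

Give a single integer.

Op 1: merge R0<->R1 -> R0=(0,0,0) R1=(0,0,0)
Op 2: inc R0 by 2 -> R0=(2,0,0) value=2
Op 3: inc R2 by 3 -> R2=(0,0,3) value=3
Op 4: inc R2 by 2 -> R2=(0,0,5) value=5
Op 5: merge R2<->R0 -> R2=(2,0,5) R0=(2,0,5)
Op 6: merge R2<->R0 -> R2=(2,0,5) R0=(2,0,5)
Op 7: merge R2<->R0 -> R2=(2,0,5) R0=(2,0,5)
Op 8: merge R1<->R0 -> R1=(2,0,5) R0=(2,0,5)
Op 9: merge R0<->R2 -> R0=(2,0,5) R2=(2,0,5)
Op 10: inc R0 by 1 -> R0=(3,0,5) value=8
Op 11: inc R1 by 2 -> R1=(2,2,5) value=9

Answer: 7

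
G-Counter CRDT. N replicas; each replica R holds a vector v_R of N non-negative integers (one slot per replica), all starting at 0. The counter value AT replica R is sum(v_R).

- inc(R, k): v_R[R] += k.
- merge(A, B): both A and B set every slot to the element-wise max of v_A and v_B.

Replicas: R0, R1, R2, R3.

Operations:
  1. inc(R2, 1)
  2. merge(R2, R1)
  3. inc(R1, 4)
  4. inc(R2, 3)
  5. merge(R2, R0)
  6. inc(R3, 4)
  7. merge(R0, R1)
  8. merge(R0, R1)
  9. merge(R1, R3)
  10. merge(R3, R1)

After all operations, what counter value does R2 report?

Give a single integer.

Answer: 4

Derivation:
Op 1: inc R2 by 1 -> R2=(0,0,1,0) value=1
Op 2: merge R2<->R1 -> R2=(0,0,1,0) R1=(0,0,1,0)
Op 3: inc R1 by 4 -> R1=(0,4,1,0) value=5
Op 4: inc R2 by 3 -> R2=(0,0,4,0) value=4
Op 5: merge R2<->R0 -> R2=(0,0,4,0) R0=(0,0,4,0)
Op 6: inc R3 by 4 -> R3=(0,0,0,4) value=4
Op 7: merge R0<->R1 -> R0=(0,4,4,0) R1=(0,4,4,0)
Op 8: merge R0<->R1 -> R0=(0,4,4,0) R1=(0,4,4,0)
Op 9: merge R1<->R3 -> R1=(0,4,4,4) R3=(0,4,4,4)
Op 10: merge R3<->R1 -> R3=(0,4,4,4) R1=(0,4,4,4)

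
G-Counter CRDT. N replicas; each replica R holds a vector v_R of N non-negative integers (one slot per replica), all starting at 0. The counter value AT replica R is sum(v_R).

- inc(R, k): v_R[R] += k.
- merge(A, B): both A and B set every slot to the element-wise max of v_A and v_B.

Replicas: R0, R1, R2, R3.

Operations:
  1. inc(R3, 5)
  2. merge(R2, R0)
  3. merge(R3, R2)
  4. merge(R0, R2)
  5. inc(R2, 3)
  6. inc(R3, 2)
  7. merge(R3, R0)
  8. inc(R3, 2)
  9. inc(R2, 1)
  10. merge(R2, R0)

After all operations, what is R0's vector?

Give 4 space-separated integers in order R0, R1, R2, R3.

Answer: 0 0 4 7

Derivation:
Op 1: inc R3 by 5 -> R3=(0,0,0,5) value=5
Op 2: merge R2<->R0 -> R2=(0,0,0,0) R0=(0,0,0,0)
Op 3: merge R3<->R2 -> R3=(0,0,0,5) R2=(0,0,0,5)
Op 4: merge R0<->R2 -> R0=(0,0,0,5) R2=(0,0,0,5)
Op 5: inc R2 by 3 -> R2=(0,0,3,5) value=8
Op 6: inc R3 by 2 -> R3=(0,0,0,7) value=7
Op 7: merge R3<->R0 -> R3=(0,0,0,7) R0=(0,0,0,7)
Op 8: inc R3 by 2 -> R3=(0,0,0,9) value=9
Op 9: inc R2 by 1 -> R2=(0,0,4,5) value=9
Op 10: merge R2<->R0 -> R2=(0,0,4,7) R0=(0,0,4,7)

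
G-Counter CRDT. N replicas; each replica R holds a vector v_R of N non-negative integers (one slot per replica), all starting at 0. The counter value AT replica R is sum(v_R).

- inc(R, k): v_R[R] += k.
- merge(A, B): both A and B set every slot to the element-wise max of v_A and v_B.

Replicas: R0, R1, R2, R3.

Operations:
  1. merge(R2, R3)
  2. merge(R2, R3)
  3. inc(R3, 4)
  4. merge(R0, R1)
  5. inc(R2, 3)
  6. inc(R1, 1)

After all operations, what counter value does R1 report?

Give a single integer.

Answer: 1

Derivation:
Op 1: merge R2<->R3 -> R2=(0,0,0,0) R3=(0,0,0,0)
Op 2: merge R2<->R3 -> R2=(0,0,0,0) R3=(0,0,0,0)
Op 3: inc R3 by 4 -> R3=(0,0,0,4) value=4
Op 4: merge R0<->R1 -> R0=(0,0,0,0) R1=(0,0,0,0)
Op 5: inc R2 by 3 -> R2=(0,0,3,0) value=3
Op 6: inc R1 by 1 -> R1=(0,1,0,0) value=1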